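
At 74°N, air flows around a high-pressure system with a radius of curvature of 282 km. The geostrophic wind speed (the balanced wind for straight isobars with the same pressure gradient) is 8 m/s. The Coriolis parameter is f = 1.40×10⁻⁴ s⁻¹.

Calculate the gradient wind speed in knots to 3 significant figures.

Around a high, pressure-gradient force acts outward with centrifugal, so Coriolis balances both:
fV = (1/ρ)|∂P/∂n| + V²/R  →  V² − fR·V + fR·V_g = 0
With fR = 1.40×10⁻⁴ × 282×10³ m = 39.5 m/s:
V = [fR − √((fR)² − 4 fR V_g)]/2 = [39.5 − √(39.5² − 4×39.5×8)]/2 = 11.1 m/s
Supergeostrophic (V > V_g = 8 m/s), as expected around a high.
Converting: 11.1 m/s × 1.944 = 21.7 knots

21.7 knots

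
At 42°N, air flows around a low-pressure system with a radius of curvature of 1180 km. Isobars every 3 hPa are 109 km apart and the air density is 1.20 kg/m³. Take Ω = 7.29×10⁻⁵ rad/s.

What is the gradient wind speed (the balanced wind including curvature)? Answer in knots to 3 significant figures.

38.9 knots

Coriolis parameter at 42°N:
f = 2Ω sin φ = 2 × 7.29×10⁻⁵ × sin 42° = 9.76×10⁻⁵ s⁻¹
Pressure gradient: |∂P/∂n| = 300 Pa / 109000 m = 2.75×10⁻³ Pa/m
Geostrophic speed: V_g = |∂P/∂n|/(fρ) = 2.75×10⁻³/(9.76×10⁻⁵ × 1.20) = 23.5 m/s
Around a low, centrifugal force acts outward with Coriolis, so pressure-gradient force balances both:
(1/ρ)|∂P/∂n| = fV + V²/R  →  V² + fR·V − fR·V_g = 0
With fR = 9.76×10⁻⁵ × 1180×10³ m = 115 m/s:
V = [−fR + √((fR)² + 4 fR V_g)]/2 = [−115 + √(115² + 4×115×23.5)]/2 = 20 m/s
Subgeostrophic (V < V_g = 23.5 m/s), as expected around a low.
Converting: 20 m/s × 1.944 = 38.9 knots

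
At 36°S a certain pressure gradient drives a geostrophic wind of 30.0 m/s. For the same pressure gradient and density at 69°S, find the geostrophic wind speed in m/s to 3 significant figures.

18.9 m/s

With the same pressure gradient and density, V_g ∝ 1/f ∝ 1/sin φ.
V₂ = V₁ · sin φ₁ / sin φ₂ = 30.0 × sin 36° / sin 69°
V₂ = 30.0 × 0.5878/0.9336 = 18.9 m/s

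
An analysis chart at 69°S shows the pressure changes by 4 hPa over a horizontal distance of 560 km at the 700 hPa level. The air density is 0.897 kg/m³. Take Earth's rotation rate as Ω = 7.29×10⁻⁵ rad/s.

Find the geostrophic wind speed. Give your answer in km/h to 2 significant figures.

21 km/h

Coriolis parameter at 69°S:
f = 2Ω sin φ = 2 × 7.29×10⁻⁵ × sin 69° = 1.36×10⁻⁴ s⁻¹
Pressure gradient: |∂P/∂n| = 400 Pa / 560000 m = 7.14×10⁻⁴ Pa/m
Geostrophic balance (pressure-gradient force = Coriolis force):
V_g = (1/(fρ)) |∂P/∂n| = 7.14×10⁻⁴ / (1.36×10⁻⁴ × 0.897) = 5.85 m/s
Converting: 5.85 m/s × 3.6 = 21 km/h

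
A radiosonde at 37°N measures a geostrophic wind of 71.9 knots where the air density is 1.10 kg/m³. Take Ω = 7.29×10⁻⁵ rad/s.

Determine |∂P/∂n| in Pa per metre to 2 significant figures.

Coriolis parameter at 37°N:
f = 2Ω sin φ = 2 × 7.29×10⁻⁵ × sin 37° = 8.77×10⁻⁵ s⁻¹
Wind speed in SI: 71.9 knots = 37.0 m/s
Geostrophic balance rearranged: |∂P/∂n| = f ρ V_g
|∂P/∂n| = 8.77×10⁻⁵ × 1.10 × 37.0 = 3.57×10⁻³ Pa/m

3.6×10⁻³ Pa/m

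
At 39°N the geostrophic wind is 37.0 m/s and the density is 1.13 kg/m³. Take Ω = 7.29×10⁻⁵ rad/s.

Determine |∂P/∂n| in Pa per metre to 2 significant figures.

3.8×10⁻³ Pa/m

Coriolis parameter at 39°N:
f = 2Ω sin φ = 2 × 7.29×10⁻⁵ × sin 39° = 9.18×10⁻⁵ s⁻¹
Geostrophic balance rearranged: |∂P/∂n| = f ρ V_g
|∂P/∂n| = 9.18×10⁻⁵ × 1.13 × 37.0 = 3.84×10⁻³ Pa/m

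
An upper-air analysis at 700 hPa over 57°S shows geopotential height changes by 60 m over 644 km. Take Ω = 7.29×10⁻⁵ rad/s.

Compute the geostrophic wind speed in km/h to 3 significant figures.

26.9 km/h

Coriolis parameter at 57°S:
f = 2Ω sin φ = 2 × 7.29×10⁻⁵ × sin 57° = 1.22×10⁻⁴ s⁻¹
Height gradient: |∂Z/∂n| = 60 m / 644000 m = 9.32×10⁻⁵
On a pressure surface, geostrophic balance gives V_g = (g/f)|∂Z/∂n|:
V_g = 9.81 × 9.32×10⁻⁵ / 1.22×10⁻⁴ = 7.47 m/s
Converting: 7.47 m/s × 3.6 = 26.9 km/h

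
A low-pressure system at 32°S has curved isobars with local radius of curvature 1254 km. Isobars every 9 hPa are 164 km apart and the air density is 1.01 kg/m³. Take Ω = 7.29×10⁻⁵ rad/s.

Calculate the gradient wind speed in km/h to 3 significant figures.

170 km/h

Coriolis parameter at 32°S:
f = 2Ω sin φ = 2 × 7.29×10⁻⁵ × sin 32° = 7.73×10⁻⁵ s⁻¹
Pressure gradient: |∂P/∂n| = 900 Pa / 164000 m = 5.49×10⁻³ Pa/m
Geostrophic speed: V_g = |∂P/∂n|/(fρ) = 5.49×10⁻³/(7.73×10⁻⁵ × 1.01) = 70.3 m/s
Around a low, centrifugal force acts outward with Coriolis, so pressure-gradient force balances both:
(1/ρ)|∂P/∂n| = fV + V²/R  →  V² + fR·V − fR·V_g = 0
With fR = 7.73×10⁻⁵ × 1254×10³ m = 96.9 m/s:
V = [−fR + √((fR)² + 4 fR V_g)]/2 = [−96.9 + √(96.9² + 4×96.9×70.3)]/2 = 47.3 m/s
Subgeostrophic (V < V_g = 70.3 m/s), as expected around a low.
Converting: 47.3 m/s × 3.6 = 170 km/h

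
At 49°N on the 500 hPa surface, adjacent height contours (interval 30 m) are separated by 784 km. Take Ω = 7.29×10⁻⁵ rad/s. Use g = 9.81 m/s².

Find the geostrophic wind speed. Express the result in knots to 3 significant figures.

6.63 knots

Coriolis parameter at 49°N:
f = 2Ω sin φ = 2 × 7.29×10⁻⁵ × sin 49° = 1.10×10⁻⁴ s⁻¹
Height gradient: |∂Z/∂n| = 30 m / 784000 m = 3.83×10⁻⁵
On a pressure surface, geostrophic balance gives V_g = (g/f)|∂Z/∂n|:
V_g = 9.81 × 3.83×10⁻⁵ / 1.10×10⁻⁴ = 3.41 m/s
Converting: 3.41 m/s × 1.944 = 6.63 knots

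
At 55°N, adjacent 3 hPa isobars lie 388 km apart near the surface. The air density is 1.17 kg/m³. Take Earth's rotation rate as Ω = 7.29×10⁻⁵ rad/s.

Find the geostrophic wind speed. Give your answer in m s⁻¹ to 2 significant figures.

Coriolis parameter at 55°N:
f = 2Ω sin φ = 2 × 7.29×10⁻⁵ × sin 55° = 1.19×10⁻⁴ s⁻¹
Pressure gradient: |∂P/∂n| = 300 Pa / 388000 m = 7.73×10⁻⁴ Pa/m
Geostrophic balance (pressure-gradient force = Coriolis force):
V_g = (1/(fρ)) |∂P/∂n| = 7.73×10⁻⁴ / (1.19×10⁻⁴ × 1.17) = 5.53 m/s

5.5 m s⁻¹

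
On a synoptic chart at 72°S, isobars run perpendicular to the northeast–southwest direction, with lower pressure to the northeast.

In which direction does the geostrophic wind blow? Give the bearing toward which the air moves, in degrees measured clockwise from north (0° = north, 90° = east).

The pressure-gradient force points toward the northeast (bearing 045°).
Geostrophic balance: in the Southern Hemisphere the Coriolis force deflects motion to the left, so the geostrophic wind blows 90° to the left of the pressure-gradient force (low pressure on the right).
Rotating 045° by 90° counterclockwise gives 315° — the wind blows toward the northwest.

315°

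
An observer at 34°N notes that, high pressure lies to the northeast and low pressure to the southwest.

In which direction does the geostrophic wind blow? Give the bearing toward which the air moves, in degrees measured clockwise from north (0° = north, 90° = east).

315°

The pressure-gradient force points toward the southwest (bearing 225°).
Geostrophic balance: in the Northern Hemisphere the Coriolis force deflects motion to the right, so the geostrophic wind blows 90° to the right of the pressure-gradient force (low pressure on the left).
Rotating 225° by 90° clockwise gives 315° — the wind blows toward the northwest.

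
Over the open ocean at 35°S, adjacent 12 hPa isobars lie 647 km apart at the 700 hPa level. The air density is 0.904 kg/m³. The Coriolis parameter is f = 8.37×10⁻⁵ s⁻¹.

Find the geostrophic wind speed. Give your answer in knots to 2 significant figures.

Pressure gradient: |∂P/∂n| = 1200 Pa / 647000 m = 1.85×10⁻³ Pa/m
Geostrophic balance (pressure-gradient force = Coriolis force):
V_g = (1/(fρ)) |∂P/∂n| = 1.85×10⁻³ / (8.37×10⁻⁵ × 0.904) = 24.5 m/s
Converting: 24.5 m/s × 1.944 = 48 knots

48 knots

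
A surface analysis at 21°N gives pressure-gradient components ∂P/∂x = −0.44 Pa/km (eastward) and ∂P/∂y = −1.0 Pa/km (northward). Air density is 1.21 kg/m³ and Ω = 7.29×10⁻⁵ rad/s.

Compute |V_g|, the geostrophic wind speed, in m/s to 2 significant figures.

Coriolis parameter at 21°N:
f = 2Ω sin φ = 2 × 7.29×10⁻⁵ × sin 21° = 5.23×10⁻⁵ s⁻¹
Component geostrophic relations (x east, y north):
u_g = −(1/(fρ)) ∂P/∂y,  v_g = (1/(fρ)) ∂P/∂x
u_g = −(−1.0×10⁻³)/(5.23×10⁻⁵ × 1.21) = 15.8 m/s;  v_g = (−0.44×10⁻³)/(5.23×10⁻⁵ × 1.21) = −6.96 m/s
|V_g| = √(u_g² + v_g²) = 17.3 m/s

17 m/s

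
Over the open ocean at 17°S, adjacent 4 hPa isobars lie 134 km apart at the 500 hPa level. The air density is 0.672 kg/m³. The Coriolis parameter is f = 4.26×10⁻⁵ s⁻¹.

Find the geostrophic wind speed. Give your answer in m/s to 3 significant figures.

Pressure gradient: |∂P/∂n| = 400 Pa / 134000 m = 2.99×10⁻³ Pa/m
Geostrophic balance (pressure-gradient force = Coriolis force):
V_g = (1/(fρ)) |∂P/∂n| = 2.99×10⁻³ / (4.26×10⁻⁵ × 0.672) = 104 m/s

104 m/s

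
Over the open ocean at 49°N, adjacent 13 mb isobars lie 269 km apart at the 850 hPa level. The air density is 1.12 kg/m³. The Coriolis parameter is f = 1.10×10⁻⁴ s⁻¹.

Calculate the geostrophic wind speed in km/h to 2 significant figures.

Pressure gradient: |∂P/∂n| = 1300 Pa / 269000 m = 4.83×10⁻³ Pa/m
Geostrophic balance (pressure-gradient force = Coriolis force):
V_g = (1/(fρ)) |∂P/∂n| = 4.83×10⁻³ / (1.10×10⁻⁴ × 1.12) = 39.2 m/s
Converting: 39.2 m/s × 3.6 = 140 km/h

140 km/h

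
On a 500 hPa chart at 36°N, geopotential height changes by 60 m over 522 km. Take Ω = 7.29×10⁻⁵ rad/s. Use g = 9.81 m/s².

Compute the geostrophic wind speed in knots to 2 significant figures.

26 knots

Coriolis parameter at 36°N:
f = 2Ω sin φ = 2 × 7.29×10⁻⁵ × sin 36° = 8.57×10⁻⁵ s⁻¹
Height gradient: |∂Z/∂n| = 60 m / 522000 m = 1.15×10⁻⁴
On a pressure surface, geostrophic balance gives V_g = (g/f)|∂Z/∂n|:
V_g = 9.81 × 1.15×10⁻⁴ / 8.57×10⁻⁵ = 13.2 m/s
Converting: 13.2 m/s × 1.944 = 26 knots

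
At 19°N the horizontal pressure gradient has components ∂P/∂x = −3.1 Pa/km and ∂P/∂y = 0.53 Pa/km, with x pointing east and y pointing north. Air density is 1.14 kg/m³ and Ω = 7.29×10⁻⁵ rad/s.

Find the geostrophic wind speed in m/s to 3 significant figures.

58.1 m/s

Coriolis parameter at 19°N:
f = 2Ω sin φ = 2 × 7.29×10⁻⁵ × sin 19° = 4.75×10⁻⁵ s⁻¹
Component geostrophic relations (x east, y north):
u_g = −(1/(fρ)) ∂P/∂y,  v_g = (1/(fρ)) ∂P/∂x
u_g = −(0.53×10⁻³)/(4.75×10⁻⁵ × 1.14) = −9.79 m/s;  v_g = (−3.1×10⁻³)/(4.75×10⁻⁵ × 1.14) = −57.3 m/s
|V_g| = √(u_g² + v_g²) = 58.1 m/s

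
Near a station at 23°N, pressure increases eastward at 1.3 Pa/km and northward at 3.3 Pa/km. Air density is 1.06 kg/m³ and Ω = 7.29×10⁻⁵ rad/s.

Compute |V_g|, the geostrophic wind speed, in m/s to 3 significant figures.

Coriolis parameter at 23°N:
f = 2Ω sin φ = 2 × 7.29×10⁻⁵ × sin 23° = 5.70×10⁻⁵ s⁻¹
Component geostrophic relations (x east, y north):
u_g = −(1/(fρ)) ∂P/∂y,  v_g = (1/(fρ)) ∂P/∂x
u_g = −(3.3×10⁻³)/(5.70×10⁻⁵ × 1.06) = −54.6 m/s;  v_g = (1.3×10⁻³)/(5.70×10⁻⁵ × 1.06) = 21.5 m/s
|V_g| = √(u_g² + v_g²) = 58.7 m/s

58.7 m/s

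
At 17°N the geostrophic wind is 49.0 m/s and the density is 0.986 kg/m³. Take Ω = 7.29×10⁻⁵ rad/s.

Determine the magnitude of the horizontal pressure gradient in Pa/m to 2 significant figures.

2.1×10⁻³ Pa/m

Coriolis parameter at 17°N:
f = 2Ω sin φ = 2 × 7.29×10⁻⁵ × sin 17° = 4.26×10⁻⁵ s⁻¹
Geostrophic balance rearranged: |∂P/∂n| = f ρ V_g
|∂P/∂n| = 4.26×10⁻⁵ × 0.986 × 49.0 = 2.06×10⁻³ Pa/m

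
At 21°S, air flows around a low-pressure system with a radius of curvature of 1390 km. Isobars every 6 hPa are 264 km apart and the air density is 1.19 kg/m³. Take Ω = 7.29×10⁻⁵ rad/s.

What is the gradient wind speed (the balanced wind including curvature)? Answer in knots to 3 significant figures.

51.9 knots

Coriolis parameter at 21°S:
f = 2Ω sin φ = 2 × 7.29×10⁻⁵ × sin 21° = 5.23×10⁻⁵ s⁻¹
Pressure gradient: |∂P/∂n| = 600 Pa / 264000 m = 2.27×10⁻³ Pa/m
Geostrophic speed: V_g = |∂P/∂n|/(fρ) = 2.27×10⁻³/(5.23×10⁻⁵ × 1.19) = 36.6 m/s
Around a low, centrifugal force acts outward with Coriolis, so pressure-gradient force balances both:
(1/ρ)|∂P/∂n| = fV + V²/R  →  V² + fR·V − fR·V_g = 0
With fR = 5.23×10⁻⁵ × 1390×10³ m = 72.6 m/s:
V = [−fR + √((fR)² + 4 fR V_g)]/2 = [−72.6 + √(72.6² + 4×72.6×36.6)]/2 = 26.7 m/s
Subgeostrophic (V < V_g = 36.6 m/s), as expected around a low.
Converting: 26.7 m/s × 1.944 = 51.9 knots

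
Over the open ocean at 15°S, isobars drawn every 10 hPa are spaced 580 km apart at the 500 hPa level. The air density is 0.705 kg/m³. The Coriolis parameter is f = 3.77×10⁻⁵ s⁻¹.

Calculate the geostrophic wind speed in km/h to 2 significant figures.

230 km/h

Pressure gradient: |∂P/∂n| = 1000 Pa / 580000 m = 1.72×10⁻³ Pa/m
Geostrophic balance (pressure-gradient force = Coriolis force):
V_g = (1/(fρ)) |∂P/∂n| = 1.72×10⁻³ / (3.77×10⁻⁵ × 0.705) = 64.9 m/s
Converting: 64.9 m/s × 3.6 = 230 km/h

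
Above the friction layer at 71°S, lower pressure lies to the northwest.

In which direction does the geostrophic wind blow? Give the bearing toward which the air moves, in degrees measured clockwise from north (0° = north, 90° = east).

225°

The pressure-gradient force points toward the northwest (bearing 315°).
Geostrophic balance: in the Southern Hemisphere the Coriolis force deflects motion to the left, so the geostrophic wind blows 90° to the left of the pressure-gradient force (low pressure on the right).
Rotating 315° by 90° counterclockwise gives 225° — the wind blows toward the southwest.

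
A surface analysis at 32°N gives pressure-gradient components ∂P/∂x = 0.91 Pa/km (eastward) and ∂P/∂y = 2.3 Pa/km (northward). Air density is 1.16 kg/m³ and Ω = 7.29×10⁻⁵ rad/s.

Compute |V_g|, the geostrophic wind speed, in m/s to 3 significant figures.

27.6 m/s

Coriolis parameter at 32°N:
f = 2Ω sin φ = 2 × 7.29×10⁻⁵ × sin 32° = 7.73×10⁻⁵ s⁻¹
Component geostrophic relations (x east, y north):
u_g = −(1/(fρ)) ∂P/∂y,  v_g = (1/(fρ)) ∂P/∂x
u_g = −(2.3×10⁻³)/(7.73×10⁻⁵ × 1.16) = −25.7 m/s;  v_g = (0.91×10⁻³)/(7.73×10⁻⁵ × 1.16) = 10.2 m/s
|V_g| = √(u_g² + v_g²) = 27.6 m/s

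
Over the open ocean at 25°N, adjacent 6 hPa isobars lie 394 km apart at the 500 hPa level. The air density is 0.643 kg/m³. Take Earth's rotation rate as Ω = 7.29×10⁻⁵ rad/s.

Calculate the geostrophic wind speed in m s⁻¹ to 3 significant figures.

Coriolis parameter at 25°N:
f = 2Ω sin φ = 2 × 7.29×10⁻⁵ × sin 25° = 6.16×10⁻⁵ s⁻¹
Pressure gradient: |∂P/∂n| = 600 Pa / 394000 m = 1.52×10⁻³ Pa/m
Geostrophic balance (pressure-gradient force = Coriolis force):
V_g = (1/(fρ)) |∂P/∂n| = 1.52×10⁻³ / (6.16×10⁻⁵ × 0.643) = 38.4 m/s

38.4 m s⁻¹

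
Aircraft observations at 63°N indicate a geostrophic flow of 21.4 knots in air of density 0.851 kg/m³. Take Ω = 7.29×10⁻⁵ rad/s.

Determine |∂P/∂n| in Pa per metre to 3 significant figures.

Coriolis parameter at 63°N:
f = 2Ω sin φ = 2 × 7.29×10⁻⁵ × sin 63° = 1.30×10⁻⁴ s⁻¹
Wind speed in SI: 21.4 knots = 11.0 m/s
Geostrophic balance rearranged: |∂P/∂n| = f ρ V_g
|∂P/∂n| = 1.30×10⁻⁴ × 0.851 × 11.0 = 1.22×10⁻³ Pa/m

1.22×10⁻³ Pa/m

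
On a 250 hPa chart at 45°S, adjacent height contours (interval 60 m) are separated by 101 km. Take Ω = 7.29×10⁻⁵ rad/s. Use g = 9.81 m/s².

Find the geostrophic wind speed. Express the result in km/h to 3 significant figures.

Coriolis parameter at 45°S:
f = 2Ω sin φ = 2 × 7.29×10⁻⁵ × sin 45° = 1.03×10⁻⁴ s⁻¹
Height gradient: |∂Z/∂n| = 60 m / 101000 m = 5.94×10⁻⁴
On a pressure surface, geostrophic balance gives V_g = (g/f)|∂Z/∂n|:
V_g = 9.81 × 5.94×10⁻⁴ / 1.03×10⁻⁴ = 56.5 m/s
Converting: 56.5 m/s × 3.6 = 203 km/h

203 km/h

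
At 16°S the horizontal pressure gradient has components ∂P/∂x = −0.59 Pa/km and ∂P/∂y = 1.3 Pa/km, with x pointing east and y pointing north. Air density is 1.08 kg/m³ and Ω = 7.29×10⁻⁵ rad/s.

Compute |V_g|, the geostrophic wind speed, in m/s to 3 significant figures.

Coriolis parameter at 16°S:
f = 2Ω sin φ = 2 × 7.29×10⁻⁵ × sin 16° = 4.02×10⁻⁵ s⁻¹
In the Southern Hemisphere f is negative: f = −4.02×10⁻⁵ s⁻¹.
Component geostrophic relations (x east, y north):
u_g = −(1/(fρ)) ∂P/∂y,  v_g = (1/(fρ)) ∂P/∂x
u_g = −(1.3×10⁻³)/(−4.02×10⁻⁵ × 1.08) = 30.0 m/s;  v_g = (−0.59×10⁻³)/(−4.02×10⁻⁵ × 1.08) = 13.6 m/s
|V_g| = √(u_g² + v_g²) = 32.9 m/s

32.9 m/s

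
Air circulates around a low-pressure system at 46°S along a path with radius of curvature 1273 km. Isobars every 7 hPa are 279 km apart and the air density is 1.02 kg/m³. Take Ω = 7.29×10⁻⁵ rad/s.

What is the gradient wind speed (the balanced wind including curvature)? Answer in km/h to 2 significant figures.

Coriolis parameter at 46°S:
f = 2Ω sin φ = 2 × 7.29×10⁻⁵ × sin 46° = 1.05×10⁻⁴ s⁻¹
Pressure gradient: |∂P/∂n| = 700 Pa / 279000 m = 2.51×10⁻³ Pa/m
Geostrophic speed: V_g = |∂P/∂n|/(fρ) = 2.51×10⁻³/(1.05×10⁻⁴ × 1.02) = 23.5 m/s
Around a low, centrifugal force acts outward with Coriolis, so pressure-gradient force balances both:
(1/ρ)|∂P/∂n| = fV + V²/R  →  V² + fR·V − fR·V_g = 0
With fR = 1.05×10⁻⁴ × 1273×10³ m = 134 m/s:
V = [−fR + √((fR)² + 4 fR V_g)]/2 = [−134 + √(134² + 4×134×23.5)]/2 = 20.4 m/s
Subgeostrophic (V < V_g = 23.5 m/s), as expected around a low.
Converting: 20.4 m/s × 3.6 = 73 km/h

73 km/h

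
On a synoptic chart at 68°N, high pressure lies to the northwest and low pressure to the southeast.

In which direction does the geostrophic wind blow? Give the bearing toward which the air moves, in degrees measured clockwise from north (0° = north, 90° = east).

225°

The pressure-gradient force points toward the southeast (bearing 135°).
Geostrophic balance: in the Northern Hemisphere the Coriolis force deflects motion to the right, so the geostrophic wind blows 90° to the right of the pressure-gradient force (low pressure on the left).
Rotating 135° by 90° clockwise gives 225° — the wind blows toward the southwest.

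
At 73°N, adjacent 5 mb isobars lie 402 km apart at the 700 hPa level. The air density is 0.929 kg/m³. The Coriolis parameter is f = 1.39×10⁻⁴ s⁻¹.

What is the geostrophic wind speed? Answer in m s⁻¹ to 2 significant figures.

9.6 m s⁻¹

Pressure gradient: |∂P/∂n| = 500 Pa / 402000 m = 1.24×10⁻³ Pa/m
Geostrophic balance (pressure-gradient force = Coriolis force):
V_g = (1/(fρ)) |∂P/∂n| = 1.24×10⁻³ / (1.39×10⁻⁴ × 0.929) = 9.63 m/s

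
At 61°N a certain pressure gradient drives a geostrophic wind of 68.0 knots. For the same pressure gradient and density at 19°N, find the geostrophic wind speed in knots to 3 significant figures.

183 knots

With the same pressure gradient and density, V_g ∝ 1/f ∝ 1/sin φ.
V₂ = V₁ · sin φ₁ / sin φ₂ = 68.0 × sin 61° / sin 19°
V₂ = 68.0 × 0.8746/0.3256 = 183 knots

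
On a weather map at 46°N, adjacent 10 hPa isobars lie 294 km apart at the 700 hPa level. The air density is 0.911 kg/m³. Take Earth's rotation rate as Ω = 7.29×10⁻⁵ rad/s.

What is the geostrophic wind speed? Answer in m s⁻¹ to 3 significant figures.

35.6 m s⁻¹

Coriolis parameter at 46°N:
f = 2Ω sin φ = 2 × 7.29×10⁻⁵ × sin 46° = 1.05×10⁻⁴ s⁻¹
Pressure gradient: |∂P/∂n| = 1000 Pa / 294000 m = 3.40×10⁻³ Pa/m
Geostrophic balance (pressure-gradient force = Coriolis force):
V_g = (1/(fρ)) |∂P/∂n| = 3.40×10⁻³ / (1.05×10⁻⁴ × 0.911) = 35.6 m/s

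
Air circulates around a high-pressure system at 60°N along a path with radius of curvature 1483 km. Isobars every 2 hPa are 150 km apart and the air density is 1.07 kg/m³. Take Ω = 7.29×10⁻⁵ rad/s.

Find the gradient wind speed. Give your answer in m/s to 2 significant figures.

Coriolis parameter at 60°N:
f = 2Ω sin φ = 2 × 7.29×10⁻⁵ × sin 60° = 1.26×10⁻⁴ s⁻¹
Pressure gradient: |∂P/∂n| = 200 Pa / 150000 m = 1.33×10⁻³ Pa/m
Geostrophic speed: V_g = |∂P/∂n|/(fρ) = 1.33×10⁻³/(1.26×10⁻⁴ × 1.07) = 9.87 m/s
Around a high, pressure-gradient force acts outward with centrifugal, so Coriolis balances both:
fV = (1/ρ)|∂P/∂n| + V²/R  →  V² − fR·V + fR·V_g = 0
With fR = 1.26×10⁻⁴ × 1483×10³ m = 187 m/s:
V = [fR − √((fR)² − 4 fR V_g)]/2 = [187 − √(187² − 4×187×9.87)]/2 = 10.5 m/s
Supergeostrophic (V > V_g = 9.87 m/s), as expected around a high.

10 m/s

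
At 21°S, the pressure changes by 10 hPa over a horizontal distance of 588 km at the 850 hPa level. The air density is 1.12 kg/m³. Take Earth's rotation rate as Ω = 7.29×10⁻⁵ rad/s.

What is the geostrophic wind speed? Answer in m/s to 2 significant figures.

29 m/s

Coriolis parameter at 21°S:
f = 2Ω sin φ = 2 × 7.29×10⁻⁵ × sin 21° = 5.23×10⁻⁵ s⁻¹
Pressure gradient: |∂P/∂n| = 1000 Pa / 588000 m = 1.70×10⁻³ Pa/m
Geostrophic balance (pressure-gradient force = Coriolis force):
V_g = (1/(fρ)) |∂P/∂n| = 1.70×10⁻³ / (5.23×10⁻⁵ × 1.12) = 29.1 m/s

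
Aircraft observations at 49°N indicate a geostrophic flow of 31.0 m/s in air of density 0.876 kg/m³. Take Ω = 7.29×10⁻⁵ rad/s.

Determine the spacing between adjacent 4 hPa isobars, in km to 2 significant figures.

Coriolis parameter at 49°N:
f = 2Ω sin φ = 2 × 7.29×10⁻⁵ × sin 49° = 1.10×10⁻⁴ s⁻¹
Geostrophic balance rearranged: |∂P/∂n| = f ρ V_g
|∂P/∂n| = 1.10×10⁻⁴ × 0.876 × 31.0 = 2.99×10⁻³ Pa/m
Isobar spacing: Δn = ΔP/|∂P/∂n| = 400 Pa / 2.99×10⁻³ Pa/m = 133862 m ≈ 130 km

130 km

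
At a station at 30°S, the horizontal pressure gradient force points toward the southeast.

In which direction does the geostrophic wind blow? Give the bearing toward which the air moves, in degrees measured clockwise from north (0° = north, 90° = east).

045°

The pressure-gradient force points toward the southeast (bearing 135°).
Geostrophic balance: in the Southern Hemisphere the Coriolis force deflects motion to the left, so the geostrophic wind blows 90° to the left of the pressure-gradient force (low pressure on the right).
Rotating 135° by 90° counterclockwise gives 045° — the wind blows toward the northeast.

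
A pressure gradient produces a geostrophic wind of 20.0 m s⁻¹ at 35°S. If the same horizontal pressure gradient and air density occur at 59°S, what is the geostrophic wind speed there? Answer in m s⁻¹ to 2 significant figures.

With the same pressure gradient and density, V_g ∝ 1/f ∝ 1/sin φ.
V₂ = V₁ · sin φ₁ / sin φ₂ = 20.0 × sin 35° / sin 59°
V₂ = 20.0 × 0.5736/0.8572 = 13 m s⁻¹

13 m s⁻¹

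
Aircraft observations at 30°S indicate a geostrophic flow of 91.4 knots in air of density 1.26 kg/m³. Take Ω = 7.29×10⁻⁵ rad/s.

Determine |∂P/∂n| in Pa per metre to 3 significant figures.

Coriolis parameter at 30°S:
f = 2Ω sin φ = 2 × 7.29×10⁻⁵ × sin 30° = 7.29×10⁻⁵ s⁻¹
Wind speed in SI: 91.4 knots = 47.0 m/s
Geostrophic balance rearranged: |∂P/∂n| = f ρ V_g
|∂P/∂n| = 7.29×10⁻⁵ × 1.26 × 47.0 = 4.32×10⁻³ Pa/m

4.32×10⁻³ Pa/m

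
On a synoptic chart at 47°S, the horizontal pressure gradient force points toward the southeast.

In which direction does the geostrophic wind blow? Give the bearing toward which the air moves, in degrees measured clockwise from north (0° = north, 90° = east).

The pressure-gradient force points toward the southeast (bearing 135°).
Geostrophic balance: in the Southern Hemisphere the Coriolis force deflects motion to the left, so the geostrophic wind blows 90° to the left of the pressure-gradient force (low pressure on the right).
Rotating 135° by 90° counterclockwise gives 045° — the wind blows toward the northeast.

045°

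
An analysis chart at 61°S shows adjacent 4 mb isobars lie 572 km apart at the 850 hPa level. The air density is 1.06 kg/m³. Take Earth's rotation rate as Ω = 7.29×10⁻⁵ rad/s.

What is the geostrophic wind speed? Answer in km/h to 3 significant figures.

Coriolis parameter at 61°S:
f = 2Ω sin φ = 2 × 7.29×10⁻⁵ × sin 61° = 1.28×10⁻⁴ s⁻¹
Pressure gradient: |∂P/∂n| = 400 Pa / 572000 m = 6.99×10⁻⁴ Pa/m
Geostrophic balance (pressure-gradient force = Coriolis force):
V_g = (1/(fρ)) |∂P/∂n| = 6.99×10⁻⁴ / (1.28×10⁻⁴ × 1.06) = 5.17 m/s
Converting: 5.17 m/s × 3.6 = 18.6 km/h

18.6 km/h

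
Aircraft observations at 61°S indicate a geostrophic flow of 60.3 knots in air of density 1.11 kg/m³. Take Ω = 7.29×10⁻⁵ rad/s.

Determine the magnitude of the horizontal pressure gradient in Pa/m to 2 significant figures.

4.4×10⁻³ Pa/m

Coriolis parameter at 61°S:
f = 2Ω sin φ = 2 × 7.29×10⁻⁵ × sin 61° = 1.28×10⁻⁴ s⁻¹
Wind speed in SI: 60.3 knots = 31.0 m/s
Geostrophic balance rearranged: |∂P/∂n| = f ρ V_g
|∂P/∂n| = 1.28×10⁻⁴ × 1.11 × 31.0 = 4.39×10⁻³ Pa/m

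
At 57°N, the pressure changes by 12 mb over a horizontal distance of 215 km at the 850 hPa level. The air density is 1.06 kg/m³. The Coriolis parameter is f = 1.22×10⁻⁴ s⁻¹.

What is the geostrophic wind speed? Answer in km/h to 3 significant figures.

Pressure gradient: |∂P/∂n| = 1200 Pa / 215000 m = 5.58×10⁻³ Pa/m
Geostrophic balance (pressure-gradient force = Coriolis force):
V_g = (1/(fρ)) |∂P/∂n| = 5.58×10⁻³ / (1.22×10⁻⁴ × 1.06) = 43.2 m/s
Converting: 43.2 m/s × 3.6 = 155 km/h

155 km/h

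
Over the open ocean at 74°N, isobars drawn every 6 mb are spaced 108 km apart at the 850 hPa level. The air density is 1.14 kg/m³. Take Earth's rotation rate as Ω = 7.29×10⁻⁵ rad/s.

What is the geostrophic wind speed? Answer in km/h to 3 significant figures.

Coriolis parameter at 74°N:
f = 2Ω sin φ = 2 × 7.29×10⁻⁵ × sin 74° = 1.40×10⁻⁴ s⁻¹
Pressure gradient: |∂P/∂n| = 600 Pa / 108000 m = 5.56×10⁻³ Pa/m
Geostrophic balance (pressure-gradient force = Coriolis force):
V_g = (1/(fρ)) |∂P/∂n| = 5.56×10⁻³ / (1.40×10⁻⁴ × 1.14) = 34.8 m/s
Converting: 34.8 m/s × 3.6 = 125 km/h

125 km/h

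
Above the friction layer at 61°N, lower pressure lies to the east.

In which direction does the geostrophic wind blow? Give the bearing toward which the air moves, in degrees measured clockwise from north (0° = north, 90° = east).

180°

The pressure-gradient force points toward the east (bearing 090°).
Geostrophic balance: in the Northern Hemisphere the Coriolis force deflects motion to the right, so the geostrophic wind blows 90° to the right of the pressure-gradient force (low pressure on the left).
Rotating 090° by 90° clockwise gives 180° — the wind blows toward the south.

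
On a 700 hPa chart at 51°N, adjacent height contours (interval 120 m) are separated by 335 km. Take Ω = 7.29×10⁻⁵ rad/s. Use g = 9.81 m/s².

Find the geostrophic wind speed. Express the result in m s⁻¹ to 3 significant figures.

31.0 m s⁻¹

Coriolis parameter at 51°N:
f = 2Ω sin φ = 2 × 7.29×10⁻⁵ × sin 51° = 1.13×10⁻⁴ s⁻¹
Height gradient: |∂Z/∂n| = 120 m / 335000 m = 3.58×10⁻⁴
On a pressure surface, geostrophic balance gives V_g = (g/f)|∂Z/∂n|:
V_g = 9.81 × 3.58×10⁻⁴ / 1.13×10⁻⁴ = 31.0 m/s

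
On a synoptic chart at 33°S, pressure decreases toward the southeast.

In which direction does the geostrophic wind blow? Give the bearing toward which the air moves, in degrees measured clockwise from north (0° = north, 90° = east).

The pressure-gradient force points toward the southeast (bearing 135°).
Geostrophic balance: in the Southern Hemisphere the Coriolis force deflects motion to the left, so the geostrophic wind blows 90° to the left of the pressure-gradient force (low pressure on the right).
Rotating 135° by 90° counterclockwise gives 045° — the wind blows toward the northeast.

045°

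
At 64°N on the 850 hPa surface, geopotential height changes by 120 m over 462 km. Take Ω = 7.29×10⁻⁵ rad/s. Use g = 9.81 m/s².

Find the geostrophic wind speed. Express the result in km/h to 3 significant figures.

70.0 km/h

Coriolis parameter at 64°N:
f = 2Ω sin φ = 2 × 7.29×10⁻⁵ × sin 64° = 1.31×10⁻⁴ s⁻¹
Height gradient: |∂Z/∂n| = 120 m / 462000 m = 2.60×10⁻⁴
On a pressure surface, geostrophic balance gives V_g = (g/f)|∂Z/∂n|:
V_g = 9.81 × 2.60×10⁻⁴ / 1.31×10⁻⁴ = 19.4 m/s
Converting: 19.4 m/s × 3.6 = 70.0 km/h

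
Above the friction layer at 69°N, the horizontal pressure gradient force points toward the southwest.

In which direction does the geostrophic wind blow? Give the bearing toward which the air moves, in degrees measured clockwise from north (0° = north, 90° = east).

315°

The pressure-gradient force points toward the southwest (bearing 225°).
Geostrophic balance: in the Northern Hemisphere the Coriolis force deflects motion to the right, so the geostrophic wind blows 90° to the right of the pressure-gradient force (low pressure on the left).
Rotating 225° by 90° clockwise gives 315° — the wind blows toward the northwest.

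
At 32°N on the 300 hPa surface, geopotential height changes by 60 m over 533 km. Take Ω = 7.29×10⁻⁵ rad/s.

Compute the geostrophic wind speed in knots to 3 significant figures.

27.8 knots

Coriolis parameter at 32°N:
f = 2Ω sin φ = 2 × 7.29×10⁻⁵ × sin 32° = 7.73×10⁻⁵ s⁻¹
Height gradient: |∂Z/∂n| = 60 m / 533000 m = 1.13×10⁻⁴
On a pressure surface, geostrophic balance gives V_g = (g/f)|∂Z/∂n|:
V_g = 9.81 × 1.13×10⁻⁴ / 7.73×10⁻⁵ = 14.3 m/s
Converting: 14.3 m/s × 1.944 = 27.8 knots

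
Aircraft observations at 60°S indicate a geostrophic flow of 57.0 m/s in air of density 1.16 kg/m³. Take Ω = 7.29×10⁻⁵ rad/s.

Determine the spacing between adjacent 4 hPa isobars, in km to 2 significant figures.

Coriolis parameter at 60°S:
f = 2Ω sin φ = 2 × 7.29×10⁻⁵ × sin 60° = 1.26×10⁻⁴ s⁻¹
Geostrophic balance rearranged: |∂P/∂n| = f ρ V_g
|∂P/∂n| = 1.26×10⁻⁴ × 1.16 × 57.0 = 8.35×10⁻³ Pa/m
Isobar spacing: Δn = ΔP/|∂P/∂n| = 400 Pa / 8.35×10⁻³ Pa/m = 47911 m ≈ 48 km

48 km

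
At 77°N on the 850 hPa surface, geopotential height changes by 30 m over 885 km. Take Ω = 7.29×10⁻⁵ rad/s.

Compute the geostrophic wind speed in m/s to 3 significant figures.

2.34 m/s

Coriolis parameter at 77°N:
f = 2Ω sin φ = 2 × 7.29×10⁻⁵ × sin 77° = 1.42×10⁻⁴ s⁻¹
Height gradient: |∂Z/∂n| = 30 m / 885000 m = 3.39×10⁻⁵
On a pressure surface, geostrophic balance gives V_g = (g/f)|∂Z/∂n|:
V_g = 9.81 × 3.39×10⁻⁵ / 1.42×10⁻⁴ = 2.34 m/s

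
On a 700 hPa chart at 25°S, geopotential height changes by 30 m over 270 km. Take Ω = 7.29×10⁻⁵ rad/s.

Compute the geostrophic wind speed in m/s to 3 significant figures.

Coriolis parameter at 25°S:
f = 2Ω sin φ = 2 × 7.29×10⁻⁵ × sin 25° = 6.16×10⁻⁵ s⁻¹
Height gradient: |∂Z/∂n| = 30 m / 270000 m = 1.11×10⁻⁴
On a pressure surface, geostrophic balance gives V_g = (g/f)|∂Z/∂n|:
V_g = 9.81 × 1.11×10⁻⁴ / 6.16×10⁻⁵ = 17.7 m/s

17.7 m/s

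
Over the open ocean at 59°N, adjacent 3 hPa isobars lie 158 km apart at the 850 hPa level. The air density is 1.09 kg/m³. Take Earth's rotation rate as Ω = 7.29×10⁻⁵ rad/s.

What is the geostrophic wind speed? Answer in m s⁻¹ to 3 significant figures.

13.9 m s⁻¹

Coriolis parameter at 59°N:
f = 2Ω sin φ = 2 × 7.29×10⁻⁵ × sin 59° = 1.25×10⁻⁴ s⁻¹
Pressure gradient: |∂P/∂n| = 300 Pa / 158000 m = 1.90×10⁻³ Pa/m
Geostrophic balance (pressure-gradient force = Coriolis force):
V_g = (1/(fρ)) |∂P/∂n| = 1.90×10⁻³ / (1.25×10⁻⁴ × 1.09) = 13.9 m/s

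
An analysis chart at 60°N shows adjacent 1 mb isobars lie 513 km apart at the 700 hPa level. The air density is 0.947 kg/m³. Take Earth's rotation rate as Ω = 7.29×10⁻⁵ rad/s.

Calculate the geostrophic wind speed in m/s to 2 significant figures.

1.6 m/s

Coriolis parameter at 60°N:
f = 2Ω sin φ = 2 × 7.29×10⁻⁵ × sin 60° = 1.26×10⁻⁴ s⁻¹
Pressure gradient: |∂P/∂n| = 100 Pa / 513000 m = 1.95×10⁻⁴ Pa/m
Geostrophic balance (pressure-gradient force = Coriolis force):
V_g = (1/(fρ)) |∂P/∂n| = 1.95×10⁻⁴ / (1.26×10⁻⁴ × 0.947) = 1.63 m/s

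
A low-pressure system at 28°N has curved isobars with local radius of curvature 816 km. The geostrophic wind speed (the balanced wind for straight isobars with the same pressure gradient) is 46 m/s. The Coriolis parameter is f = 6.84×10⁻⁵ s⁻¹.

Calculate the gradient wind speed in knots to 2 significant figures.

58 knots

Around a low, centrifugal force acts outward with Coriolis, so pressure-gradient force balances both:
(1/ρ)|∂P/∂n| = fV + V²/R  →  V² + fR·V − fR·V_g = 0
With fR = 6.84×10⁻⁵ × 816×10³ m = 55.8 m/s:
V = [−fR + √((fR)² + 4 fR V_g)]/2 = [−55.8 + √(55.8² + 4×55.8×46)]/2 = 29.9 m/s
Subgeostrophic (V < V_g = 46 m/s), as expected around a low.
Converting: 29.9 m/s × 1.944 = 58 knots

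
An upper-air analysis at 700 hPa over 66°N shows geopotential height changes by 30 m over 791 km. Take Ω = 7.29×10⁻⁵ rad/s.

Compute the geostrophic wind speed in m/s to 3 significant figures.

Coriolis parameter at 66°N:
f = 2Ω sin φ = 2 × 7.29×10⁻⁵ × sin 66° = 1.33×10⁻⁴ s⁻¹
Height gradient: |∂Z/∂n| = 30 m / 791000 m = 3.79×10⁻⁵
On a pressure surface, geostrophic balance gives V_g = (g/f)|∂Z/∂n|:
V_g = 9.81 × 3.79×10⁻⁵ / 1.33×10⁻⁴ = 2.79 m/s

2.79 m/s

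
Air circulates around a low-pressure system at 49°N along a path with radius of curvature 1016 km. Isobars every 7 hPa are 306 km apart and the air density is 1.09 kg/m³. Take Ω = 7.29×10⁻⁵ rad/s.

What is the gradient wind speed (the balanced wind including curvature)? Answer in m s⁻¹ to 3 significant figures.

Coriolis parameter at 49°N:
f = 2Ω sin φ = 2 × 7.29×10⁻⁵ × sin 49° = 1.10×10⁻⁴ s⁻¹
Pressure gradient: |∂P/∂n| = 700 Pa / 306000 m = 2.29×10⁻³ Pa/m
Geostrophic speed: V_g = |∂P/∂n|/(fρ) = 2.29×10⁻³/(1.10×10⁻⁴ × 1.09) = 19.1 m/s
Around a low, centrifugal force acts outward with Coriolis, so pressure-gradient force balances both:
(1/ρ)|∂P/∂n| = fV + V²/R  →  V² + fR·V − fR·V_g = 0
With fR = 1.10×10⁻⁴ × 1016×10³ m = 112 m/s:
V = [−fR + √((fR)² + 4 fR V_g)]/2 = [−112 + √(112² + 4×112×19.1)]/2 = 16.6 m/s
Subgeostrophic (V < V_g = 19.1 m/s), as expected around a low.

16.6 m s⁻¹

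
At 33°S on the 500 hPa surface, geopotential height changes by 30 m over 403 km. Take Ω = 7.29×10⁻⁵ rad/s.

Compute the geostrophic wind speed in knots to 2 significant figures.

18 knots

Coriolis parameter at 33°S:
f = 2Ω sin φ = 2 × 7.29×10⁻⁵ × sin 33° = 7.94×10⁻⁵ s⁻¹
Height gradient: |∂Z/∂n| = 30 m / 403000 m = 7.44×10⁻⁵
On a pressure surface, geostrophic balance gives V_g = (g/f)|∂Z/∂n|:
V_g = 9.81 × 7.44×10⁻⁵ / 7.94×10⁻⁵ = 9.20 m/s
Converting: 9.20 m/s × 1.944 = 18 knots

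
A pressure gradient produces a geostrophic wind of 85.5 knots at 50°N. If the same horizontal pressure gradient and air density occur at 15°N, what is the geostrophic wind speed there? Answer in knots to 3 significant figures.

With the same pressure gradient and density, V_g ∝ 1/f ∝ 1/sin φ.
V₂ = V₁ · sin φ₁ / sin φ₂ = 85.5 × sin 50° / sin 15°
V₂ = 85.5 × 0.7660/0.2588 = 253 knots

253 knots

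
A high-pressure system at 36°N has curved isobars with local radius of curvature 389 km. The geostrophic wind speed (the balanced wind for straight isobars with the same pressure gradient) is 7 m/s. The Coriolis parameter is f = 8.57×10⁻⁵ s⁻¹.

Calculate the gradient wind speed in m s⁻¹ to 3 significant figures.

Around a high, pressure-gradient force acts outward with centrifugal, so Coriolis balances both:
fV = (1/ρ)|∂P/∂n| + V²/R  →  V² − fR·V + fR·V_g = 0
With fR = 8.57×10⁻⁵ × 389×10³ m = 33.3 m/s:
V = [fR − √((fR)² − 4 fR V_g)]/2 = [33.3 − √(33.3² − 4×33.3×7)]/2 = 10 m/s
Supergeostrophic (V > V_g = 7 m/s), as expected around a high.

10.00 m s⁻¹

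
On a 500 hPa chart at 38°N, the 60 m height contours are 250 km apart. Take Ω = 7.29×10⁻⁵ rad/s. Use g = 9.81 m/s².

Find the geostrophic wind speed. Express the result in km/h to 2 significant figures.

94 km/h

Coriolis parameter at 38°N:
f = 2Ω sin φ = 2 × 7.29×10⁻⁵ × sin 38° = 8.98×10⁻⁵ s⁻¹
Height gradient: |∂Z/∂n| = 60 m / 250000 m = 2.40×10⁻⁴
On a pressure surface, geostrophic balance gives V_g = (g/f)|∂Z/∂n|:
V_g = 9.81 × 2.40×10⁻⁴ / 8.98×10⁻⁵ = 26.2 m/s
Converting: 26.2 m/s × 3.6 = 94 km/h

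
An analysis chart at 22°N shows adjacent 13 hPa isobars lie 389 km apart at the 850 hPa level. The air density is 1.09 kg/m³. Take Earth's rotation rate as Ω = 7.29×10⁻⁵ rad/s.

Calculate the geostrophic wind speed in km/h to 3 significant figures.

Coriolis parameter at 22°N:
f = 2Ω sin φ = 2 × 7.29×10⁻⁵ × sin 22° = 5.46×10⁻⁵ s⁻¹
Pressure gradient: |∂P/∂n| = 1300 Pa / 389000 m = 3.34×10⁻³ Pa/m
Geostrophic balance (pressure-gradient force = Coriolis force):
V_g = (1/(fρ)) |∂P/∂n| = 3.34×10⁻³ / (5.46×10⁻⁵ × 1.09) = 56.1 m/s
Converting: 56.1 m/s × 3.6 = 202 km/h

202 km/h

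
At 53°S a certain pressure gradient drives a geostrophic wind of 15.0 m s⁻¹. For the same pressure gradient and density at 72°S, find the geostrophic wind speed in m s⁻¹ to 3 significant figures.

12.6 m s⁻¹

With the same pressure gradient and density, V_g ∝ 1/f ∝ 1/sin φ.
V₂ = V₁ · sin φ₁ / sin φ₂ = 15.0 × sin 53° / sin 72°
V₂ = 15.0 × 0.7986/0.9511 = 12.6 m s⁻¹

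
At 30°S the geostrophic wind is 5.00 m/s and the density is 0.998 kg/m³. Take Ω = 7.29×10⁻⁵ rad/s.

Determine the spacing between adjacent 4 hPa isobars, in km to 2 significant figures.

1100 km

Coriolis parameter at 30°S:
f = 2Ω sin φ = 2 × 7.29×10⁻⁵ × sin 30° = 7.29×10⁻⁵ s⁻¹
Geostrophic balance rearranged: |∂P/∂n| = f ρ V_g
|∂P/∂n| = 7.29×10⁻⁵ × 0.998 × 5.00 = 3.64×10⁻⁴ Pa/m
Isobar spacing: Δn = ΔP/|∂P/∂n| = 400 Pa / 3.64×10⁻⁴ Pa/m = 1099593 m ≈ 1100 km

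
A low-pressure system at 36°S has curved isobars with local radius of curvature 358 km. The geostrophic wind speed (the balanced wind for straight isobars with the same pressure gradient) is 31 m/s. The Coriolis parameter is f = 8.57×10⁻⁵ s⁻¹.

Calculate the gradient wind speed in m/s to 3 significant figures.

Around a low, centrifugal force acts outward with Coriolis, so pressure-gradient force balances both:
(1/ρ)|∂P/∂n| = fV + V²/R  →  V² + fR·V − fR·V_g = 0
With fR = 8.57×10⁻⁵ × 358×10³ m = 30.7 m/s:
V = [−fR + √((fR)² + 4 fR V_g)]/2 = [−30.7 + √(30.7² + 4×30.7×31)]/2 = 19.1 m/s
Subgeostrophic (V < V_g = 31 m/s), as expected around a low.

19.1 m/s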